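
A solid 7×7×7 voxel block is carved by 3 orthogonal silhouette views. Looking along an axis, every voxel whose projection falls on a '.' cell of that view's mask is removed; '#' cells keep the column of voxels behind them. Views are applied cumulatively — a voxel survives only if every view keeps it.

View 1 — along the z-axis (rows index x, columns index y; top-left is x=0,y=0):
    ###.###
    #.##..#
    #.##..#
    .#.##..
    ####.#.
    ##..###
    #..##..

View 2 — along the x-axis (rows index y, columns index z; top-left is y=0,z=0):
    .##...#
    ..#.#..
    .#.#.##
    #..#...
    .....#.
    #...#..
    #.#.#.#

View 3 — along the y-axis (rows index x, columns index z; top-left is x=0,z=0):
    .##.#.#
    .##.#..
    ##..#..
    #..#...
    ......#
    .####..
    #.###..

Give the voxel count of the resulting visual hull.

voxel count = 35

start: 7×7×7 = 343 voxels
V1 z: intersect with XY mask (30 set) -- 210 left
V2 x: intersect with YZ mask (18 set) -- 78 left
V3 y: intersect with XZ mask (21 set) -- 35 left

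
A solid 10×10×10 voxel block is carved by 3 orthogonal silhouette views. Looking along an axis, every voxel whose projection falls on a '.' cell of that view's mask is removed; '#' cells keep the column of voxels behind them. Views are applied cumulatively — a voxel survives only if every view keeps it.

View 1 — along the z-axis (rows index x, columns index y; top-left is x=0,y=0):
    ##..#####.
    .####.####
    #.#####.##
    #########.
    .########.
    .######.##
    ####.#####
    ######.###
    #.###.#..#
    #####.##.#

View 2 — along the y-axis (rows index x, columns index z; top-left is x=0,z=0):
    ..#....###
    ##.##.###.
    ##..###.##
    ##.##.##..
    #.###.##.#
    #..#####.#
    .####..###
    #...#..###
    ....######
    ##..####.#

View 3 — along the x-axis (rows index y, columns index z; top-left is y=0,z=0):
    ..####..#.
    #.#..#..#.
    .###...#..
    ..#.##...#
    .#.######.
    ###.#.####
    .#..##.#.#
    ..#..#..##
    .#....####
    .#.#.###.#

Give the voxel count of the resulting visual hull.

initial block: 10^3 = 1000
[1] z-view keeps 80 columns → grid now 800
[2] y-view keeps 63 columns → grid now 506
[3] x-view keeps 52 columns → grid now 252

remaining voxels: 252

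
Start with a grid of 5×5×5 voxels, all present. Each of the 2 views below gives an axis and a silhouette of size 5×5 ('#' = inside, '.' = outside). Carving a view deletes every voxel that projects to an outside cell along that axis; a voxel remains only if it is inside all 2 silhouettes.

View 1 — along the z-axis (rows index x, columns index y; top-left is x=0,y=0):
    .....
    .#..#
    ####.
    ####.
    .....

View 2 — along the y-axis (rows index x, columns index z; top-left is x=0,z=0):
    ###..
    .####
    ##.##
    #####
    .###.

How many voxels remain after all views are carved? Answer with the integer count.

initial block: 5^3 = 125
after view 1 [z-axis, 10 of 25 cells solid] → remaining = 50
after view 2 [y-axis, 19 of 25 cells solid] → remaining = 44

44 voxels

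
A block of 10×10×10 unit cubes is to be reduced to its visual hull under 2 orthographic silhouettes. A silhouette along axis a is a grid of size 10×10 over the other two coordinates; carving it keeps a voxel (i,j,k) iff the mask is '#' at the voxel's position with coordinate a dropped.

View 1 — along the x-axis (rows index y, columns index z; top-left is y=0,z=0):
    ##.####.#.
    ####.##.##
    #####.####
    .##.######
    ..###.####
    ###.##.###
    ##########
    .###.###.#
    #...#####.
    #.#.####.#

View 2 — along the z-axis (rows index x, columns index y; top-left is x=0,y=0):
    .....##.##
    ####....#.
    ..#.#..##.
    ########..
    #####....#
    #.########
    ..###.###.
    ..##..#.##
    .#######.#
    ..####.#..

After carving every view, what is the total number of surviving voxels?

before carving: 1000 voxels (10×10×10)
step 1: project along x, AND mask (77/100) → |grid| = 770
step 2: project along z, AND mask (60/100) → |grid| = 467

|visual hull| = 467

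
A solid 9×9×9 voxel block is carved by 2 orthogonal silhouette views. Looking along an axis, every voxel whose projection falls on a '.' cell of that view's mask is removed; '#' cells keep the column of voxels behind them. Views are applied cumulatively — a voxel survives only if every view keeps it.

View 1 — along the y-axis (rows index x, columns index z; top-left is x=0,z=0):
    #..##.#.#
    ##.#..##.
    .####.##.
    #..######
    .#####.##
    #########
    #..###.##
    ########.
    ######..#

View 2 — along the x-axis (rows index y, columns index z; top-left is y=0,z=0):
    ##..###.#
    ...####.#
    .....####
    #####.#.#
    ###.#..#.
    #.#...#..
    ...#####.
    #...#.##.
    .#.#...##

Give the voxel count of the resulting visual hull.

289 voxels

start: 9×9×9 = 729 voxels
[1] y-view keeps 60 columns → grid now 540
[2] x-view keeps 43 columns → grid now 289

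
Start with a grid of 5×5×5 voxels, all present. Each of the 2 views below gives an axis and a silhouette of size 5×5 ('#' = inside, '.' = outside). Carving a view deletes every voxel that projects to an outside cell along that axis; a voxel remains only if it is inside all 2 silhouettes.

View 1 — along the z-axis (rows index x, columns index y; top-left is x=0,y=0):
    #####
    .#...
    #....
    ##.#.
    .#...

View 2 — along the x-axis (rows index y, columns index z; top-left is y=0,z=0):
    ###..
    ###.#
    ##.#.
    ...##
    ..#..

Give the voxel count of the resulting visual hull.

full grid |V| = 125
[1] z-view keeps 11 columns → grid now 55
[2] x-view keeps 13 columns → grid now 33

remaining voxels: 33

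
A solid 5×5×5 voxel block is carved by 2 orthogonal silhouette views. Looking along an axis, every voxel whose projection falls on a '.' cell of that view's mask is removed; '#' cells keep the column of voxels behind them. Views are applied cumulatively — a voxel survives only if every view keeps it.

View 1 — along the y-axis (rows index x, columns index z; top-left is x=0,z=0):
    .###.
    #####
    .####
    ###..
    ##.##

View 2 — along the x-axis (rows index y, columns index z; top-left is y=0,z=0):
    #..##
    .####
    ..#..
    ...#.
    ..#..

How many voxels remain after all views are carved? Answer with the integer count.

voxel count = 38

full grid |V| = 125
carve view 1 (along y, XZ-mask fill 19/25): 95 voxels remain
carve view 2 (along x, YZ-mask fill 10/25): 38 voxels remain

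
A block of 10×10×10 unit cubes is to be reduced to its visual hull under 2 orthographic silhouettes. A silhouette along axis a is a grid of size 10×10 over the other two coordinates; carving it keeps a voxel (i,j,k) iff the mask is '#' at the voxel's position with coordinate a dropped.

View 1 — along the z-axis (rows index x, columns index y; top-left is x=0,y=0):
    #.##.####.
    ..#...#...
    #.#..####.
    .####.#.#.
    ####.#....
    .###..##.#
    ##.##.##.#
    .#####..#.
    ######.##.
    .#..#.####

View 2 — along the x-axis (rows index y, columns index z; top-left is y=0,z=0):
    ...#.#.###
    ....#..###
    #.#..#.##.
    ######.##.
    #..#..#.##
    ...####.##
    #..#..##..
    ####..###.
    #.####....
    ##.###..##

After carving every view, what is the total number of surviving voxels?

before carving: 1000 voxels (10×10×10)
[1] z-view keeps 59 columns → grid now 590
[2] x-view keeps 56 columns → grid now 325

|visual hull| = 325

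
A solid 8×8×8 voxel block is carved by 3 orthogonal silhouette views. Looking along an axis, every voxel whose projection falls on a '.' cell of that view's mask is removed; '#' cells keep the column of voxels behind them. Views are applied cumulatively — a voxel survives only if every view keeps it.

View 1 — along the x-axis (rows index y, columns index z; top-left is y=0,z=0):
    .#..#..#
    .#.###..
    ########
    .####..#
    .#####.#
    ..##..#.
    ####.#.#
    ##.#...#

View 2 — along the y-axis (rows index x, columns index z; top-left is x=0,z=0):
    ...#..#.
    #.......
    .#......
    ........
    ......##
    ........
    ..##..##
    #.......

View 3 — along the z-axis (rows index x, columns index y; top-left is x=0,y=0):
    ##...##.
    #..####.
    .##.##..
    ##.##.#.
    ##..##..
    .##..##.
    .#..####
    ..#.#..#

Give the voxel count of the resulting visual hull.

voxel count = 25

initial block: 8^3 = 512
carve view 1 (along x, YZ-mask fill 39/64): 312 voxels remain
carve view 2 (along y, XZ-mask fill 11/64): 50 voxels remain
carve view 3 (along z, XY-mask fill 34/64): 25 voxels remain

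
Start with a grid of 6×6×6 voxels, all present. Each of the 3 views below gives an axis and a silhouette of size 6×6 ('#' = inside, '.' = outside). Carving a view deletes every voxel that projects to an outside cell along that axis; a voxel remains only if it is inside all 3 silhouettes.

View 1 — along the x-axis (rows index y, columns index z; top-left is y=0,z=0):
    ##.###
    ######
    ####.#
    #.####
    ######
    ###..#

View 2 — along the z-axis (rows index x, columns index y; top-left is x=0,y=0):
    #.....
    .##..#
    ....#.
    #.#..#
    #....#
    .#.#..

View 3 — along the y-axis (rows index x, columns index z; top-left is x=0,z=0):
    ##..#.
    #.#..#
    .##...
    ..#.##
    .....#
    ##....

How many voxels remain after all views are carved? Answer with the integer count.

|visual hull| = 25

start: 6×6×6 = 216 voxels
carve view 1 (along x, YZ-mask fill 31/36): 186 voxels remain
carve view 2 (along z, XY-mask fill 12/36): 60 voxels remain
carve view 3 (along y, XZ-mask fill 14/36): 25 voxels remain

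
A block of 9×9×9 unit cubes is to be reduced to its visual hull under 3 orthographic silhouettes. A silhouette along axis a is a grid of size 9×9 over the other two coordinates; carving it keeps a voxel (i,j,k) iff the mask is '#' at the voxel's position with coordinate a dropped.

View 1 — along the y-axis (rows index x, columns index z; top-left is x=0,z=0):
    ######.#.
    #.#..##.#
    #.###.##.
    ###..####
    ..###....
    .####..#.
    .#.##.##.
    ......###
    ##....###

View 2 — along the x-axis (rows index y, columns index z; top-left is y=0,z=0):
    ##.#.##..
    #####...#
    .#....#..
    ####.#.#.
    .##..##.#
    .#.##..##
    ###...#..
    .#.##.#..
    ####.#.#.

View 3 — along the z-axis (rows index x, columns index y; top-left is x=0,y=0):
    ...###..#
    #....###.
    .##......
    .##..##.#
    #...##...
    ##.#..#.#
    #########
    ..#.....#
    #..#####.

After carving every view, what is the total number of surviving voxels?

remaining voxels: 115

before carving: 729 voxels (9×9×9)
carve view 1 (along y, XZ-mask fill 46/81): 414 voxels remain
carve view 2 (along x, YZ-mask fill 43/81): 220 voxels remain
carve view 3 (along z, XY-mask fill 40/81): 115 voxels remain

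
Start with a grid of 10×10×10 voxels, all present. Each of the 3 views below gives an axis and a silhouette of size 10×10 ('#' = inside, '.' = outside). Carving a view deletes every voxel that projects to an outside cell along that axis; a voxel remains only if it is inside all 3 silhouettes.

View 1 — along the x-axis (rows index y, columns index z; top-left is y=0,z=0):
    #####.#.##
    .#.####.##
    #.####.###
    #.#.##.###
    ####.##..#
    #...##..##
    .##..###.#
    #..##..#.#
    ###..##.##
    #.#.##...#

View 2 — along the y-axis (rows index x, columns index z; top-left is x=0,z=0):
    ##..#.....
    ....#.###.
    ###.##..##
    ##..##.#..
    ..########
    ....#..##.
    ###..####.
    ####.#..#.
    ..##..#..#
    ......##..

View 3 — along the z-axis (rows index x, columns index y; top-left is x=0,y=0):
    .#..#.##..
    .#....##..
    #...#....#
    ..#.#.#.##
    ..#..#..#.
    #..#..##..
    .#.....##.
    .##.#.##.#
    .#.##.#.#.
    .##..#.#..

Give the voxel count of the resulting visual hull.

122 voxels

full grid |V| = 1000
[1] x-view keeps 65 columns → grid now 650
[2] y-view keeps 49 columns → grid now 312
[3] z-view keeps 40 columns → grid now 122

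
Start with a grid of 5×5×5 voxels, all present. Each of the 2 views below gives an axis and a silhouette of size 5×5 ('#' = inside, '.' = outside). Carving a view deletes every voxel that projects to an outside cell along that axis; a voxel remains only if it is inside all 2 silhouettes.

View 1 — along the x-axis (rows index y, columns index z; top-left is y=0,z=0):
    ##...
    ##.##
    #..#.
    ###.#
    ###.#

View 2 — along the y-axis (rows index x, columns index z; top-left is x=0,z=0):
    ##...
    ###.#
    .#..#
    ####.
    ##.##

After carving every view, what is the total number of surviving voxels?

full grid |V| = 125
  1. axis=0 (YZ plane), |mask|=16  ⇒  voxels=80
  2. axis=1 (XZ plane), |mask|=16  ⇒  voxels=57

voxel count = 57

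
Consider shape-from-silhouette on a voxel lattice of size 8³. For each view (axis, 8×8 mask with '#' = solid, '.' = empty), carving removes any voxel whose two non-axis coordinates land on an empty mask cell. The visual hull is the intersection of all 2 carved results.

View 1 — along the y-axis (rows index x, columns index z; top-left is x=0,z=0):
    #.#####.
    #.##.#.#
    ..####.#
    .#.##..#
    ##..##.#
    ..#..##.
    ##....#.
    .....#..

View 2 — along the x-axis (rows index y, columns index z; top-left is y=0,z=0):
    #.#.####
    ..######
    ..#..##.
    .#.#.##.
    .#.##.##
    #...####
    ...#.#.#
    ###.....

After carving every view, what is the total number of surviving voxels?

remaining voxels: 143

full grid |V| = 512
V1 y: intersect with XZ mask (32 set) -- 256 left
V2 x: intersect with YZ mask (35 set) -- 143 left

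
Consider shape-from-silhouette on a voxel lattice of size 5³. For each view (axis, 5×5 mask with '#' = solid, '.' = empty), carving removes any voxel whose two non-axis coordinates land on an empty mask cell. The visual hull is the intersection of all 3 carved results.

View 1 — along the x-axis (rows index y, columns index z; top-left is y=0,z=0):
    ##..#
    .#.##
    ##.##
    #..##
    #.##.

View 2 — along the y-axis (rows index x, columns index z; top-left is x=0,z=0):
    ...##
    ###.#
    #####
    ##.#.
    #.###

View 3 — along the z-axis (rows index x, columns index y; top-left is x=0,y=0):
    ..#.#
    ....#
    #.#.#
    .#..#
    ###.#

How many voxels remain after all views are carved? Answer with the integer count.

remaining voxels: 29

start: 5×5×5 = 125 voxels
  1. axis=0 (YZ plane), |mask|=16  ⇒  voxels=80
  2. axis=1 (XZ plane), |mask|=18  ⇒  voxels=60
  3. axis=2 (XY plane), |mask|=12  ⇒  voxels=29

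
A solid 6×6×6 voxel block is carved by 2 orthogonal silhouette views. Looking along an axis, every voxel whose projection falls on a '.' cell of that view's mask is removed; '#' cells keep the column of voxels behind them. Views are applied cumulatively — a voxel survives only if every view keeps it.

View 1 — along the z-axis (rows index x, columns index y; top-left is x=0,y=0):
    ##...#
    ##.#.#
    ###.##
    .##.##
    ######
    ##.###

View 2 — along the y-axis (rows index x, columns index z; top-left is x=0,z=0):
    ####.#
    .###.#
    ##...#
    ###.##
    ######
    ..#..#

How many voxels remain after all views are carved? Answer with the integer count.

voxel count = 112

start: 6×6×6 = 216 voxels
carve view 1 (along z, XY-mask fill 27/36): 162 voxels remain
carve view 2 (along y, XZ-mask fill 25/36): 112 voxels remain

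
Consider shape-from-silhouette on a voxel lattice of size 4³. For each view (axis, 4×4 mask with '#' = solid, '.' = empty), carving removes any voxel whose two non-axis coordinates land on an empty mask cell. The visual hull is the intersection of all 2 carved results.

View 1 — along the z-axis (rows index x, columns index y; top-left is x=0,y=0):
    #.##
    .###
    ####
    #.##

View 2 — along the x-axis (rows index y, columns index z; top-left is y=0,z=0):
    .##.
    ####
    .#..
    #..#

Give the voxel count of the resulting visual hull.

26 voxels

before carving: 64 voxels (4×4×4)
carve view 1 (along z, XY-mask fill 13/16): 52 voxels remain
carve view 2 (along x, YZ-mask fill 9/16): 26 voxels remain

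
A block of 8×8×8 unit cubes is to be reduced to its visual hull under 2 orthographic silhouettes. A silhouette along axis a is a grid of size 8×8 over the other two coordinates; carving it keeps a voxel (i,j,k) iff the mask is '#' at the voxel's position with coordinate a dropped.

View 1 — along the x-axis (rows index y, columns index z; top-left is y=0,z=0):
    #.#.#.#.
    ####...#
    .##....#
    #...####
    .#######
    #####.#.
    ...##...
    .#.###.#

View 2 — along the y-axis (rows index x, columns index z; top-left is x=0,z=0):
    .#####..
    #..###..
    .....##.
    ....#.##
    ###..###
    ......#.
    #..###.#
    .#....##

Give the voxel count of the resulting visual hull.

voxel count = 131

start: 8×8×8 = 512 voxels
after view 1 [x-axis, 37 of 64 cells solid] → remaining = 296
after view 2 [y-axis, 29 of 64 cells solid] → remaining = 131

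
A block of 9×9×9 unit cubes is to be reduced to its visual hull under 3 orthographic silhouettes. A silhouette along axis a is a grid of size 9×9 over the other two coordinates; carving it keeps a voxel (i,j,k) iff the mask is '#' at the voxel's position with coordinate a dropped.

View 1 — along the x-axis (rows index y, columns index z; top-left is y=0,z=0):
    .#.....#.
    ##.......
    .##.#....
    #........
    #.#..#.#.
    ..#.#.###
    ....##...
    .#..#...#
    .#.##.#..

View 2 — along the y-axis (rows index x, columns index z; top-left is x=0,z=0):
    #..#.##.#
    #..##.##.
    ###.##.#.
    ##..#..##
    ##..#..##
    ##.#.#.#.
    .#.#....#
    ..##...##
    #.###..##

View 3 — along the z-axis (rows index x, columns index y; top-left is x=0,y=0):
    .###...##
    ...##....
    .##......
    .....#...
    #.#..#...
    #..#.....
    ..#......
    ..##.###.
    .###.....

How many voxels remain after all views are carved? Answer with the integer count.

|visual hull| = 36

initial block: 9^3 = 729
V1 x: intersect with YZ mask (26 set) -- 234 left
V2 y: intersect with XZ mask (44 set) -- 129 left
V3 z: intersect with XY mask (24 set) -- 36 left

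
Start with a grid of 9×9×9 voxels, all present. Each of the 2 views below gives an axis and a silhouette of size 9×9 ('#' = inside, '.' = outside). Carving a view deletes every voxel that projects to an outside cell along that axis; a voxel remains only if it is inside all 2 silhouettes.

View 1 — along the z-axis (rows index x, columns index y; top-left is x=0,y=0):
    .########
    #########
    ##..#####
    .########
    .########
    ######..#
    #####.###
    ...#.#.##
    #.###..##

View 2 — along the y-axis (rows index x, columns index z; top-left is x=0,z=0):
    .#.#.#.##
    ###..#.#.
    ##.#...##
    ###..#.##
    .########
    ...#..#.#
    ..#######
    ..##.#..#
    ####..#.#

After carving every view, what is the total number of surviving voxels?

before carving: 729 voxels (9×9×9)
carve view 1 (along z, XY-mask fill 65/81): 585 voxels remain
carve view 2 (along y, XZ-mask fill 49/81): 361 voxels remain

361 voxels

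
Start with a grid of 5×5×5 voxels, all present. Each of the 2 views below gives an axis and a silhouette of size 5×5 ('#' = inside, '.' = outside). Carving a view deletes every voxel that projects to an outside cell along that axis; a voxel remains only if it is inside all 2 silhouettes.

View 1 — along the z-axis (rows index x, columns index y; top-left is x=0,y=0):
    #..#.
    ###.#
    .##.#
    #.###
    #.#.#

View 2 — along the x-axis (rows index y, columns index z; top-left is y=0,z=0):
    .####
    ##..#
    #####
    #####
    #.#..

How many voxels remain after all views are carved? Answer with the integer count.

remaining voxels: 60

start: 5×5×5 = 125 voxels
step 1: project along z, AND mask (16/25) → |grid| = 80
step 2: project along x, AND mask (19/25) → |grid| = 60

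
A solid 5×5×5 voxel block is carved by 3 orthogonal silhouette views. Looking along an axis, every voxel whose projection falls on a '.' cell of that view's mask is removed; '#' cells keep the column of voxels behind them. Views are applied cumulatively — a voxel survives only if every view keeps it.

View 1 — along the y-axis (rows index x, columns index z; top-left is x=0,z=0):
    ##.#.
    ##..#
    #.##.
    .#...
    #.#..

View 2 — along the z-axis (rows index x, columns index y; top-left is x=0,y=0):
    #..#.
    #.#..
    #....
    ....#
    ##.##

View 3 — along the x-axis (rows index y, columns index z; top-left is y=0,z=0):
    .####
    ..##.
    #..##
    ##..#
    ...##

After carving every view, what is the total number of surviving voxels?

full grid |V| = 125
step 1: project along y, AND mask (12/25) → |grid| = 60
step 2: project along z, AND mask (10/25) → |grid| = 24
step 3: project along x, AND mask (14/25) → |grid| = 13

13 voxels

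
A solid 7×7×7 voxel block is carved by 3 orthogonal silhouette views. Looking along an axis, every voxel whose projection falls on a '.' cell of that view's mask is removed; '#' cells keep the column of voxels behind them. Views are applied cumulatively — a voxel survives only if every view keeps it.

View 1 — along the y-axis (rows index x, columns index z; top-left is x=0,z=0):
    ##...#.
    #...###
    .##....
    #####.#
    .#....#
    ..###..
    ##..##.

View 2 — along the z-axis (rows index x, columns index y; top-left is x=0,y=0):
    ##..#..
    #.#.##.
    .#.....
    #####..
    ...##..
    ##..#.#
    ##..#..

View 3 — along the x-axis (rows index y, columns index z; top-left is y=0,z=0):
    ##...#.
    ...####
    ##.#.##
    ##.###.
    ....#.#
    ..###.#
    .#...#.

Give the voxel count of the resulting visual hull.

start: 7×7×7 = 343 voxels
step 1: project along y, AND mask (24/49) → |grid| = 168
step 2: project along z, AND mask (22/49) → |grid| = 85
step 3: project along x, AND mask (25/49) → |grid| = 39

39 voxels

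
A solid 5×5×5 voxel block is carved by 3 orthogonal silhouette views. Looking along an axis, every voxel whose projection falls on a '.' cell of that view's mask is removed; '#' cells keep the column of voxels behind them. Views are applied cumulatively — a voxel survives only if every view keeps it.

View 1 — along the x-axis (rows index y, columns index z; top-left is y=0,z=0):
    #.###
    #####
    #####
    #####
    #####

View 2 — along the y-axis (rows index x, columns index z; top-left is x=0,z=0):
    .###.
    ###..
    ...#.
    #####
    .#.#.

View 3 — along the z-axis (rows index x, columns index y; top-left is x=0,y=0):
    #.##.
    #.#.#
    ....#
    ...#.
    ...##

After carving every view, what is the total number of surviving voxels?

|visual hull| = 26

before carving: 125 voxels (5×5×5)
V1 x: intersect with YZ mask (24 set) -- 120 left
V2 y: intersect with XZ mask (14 set) -- 66 left
V3 z: intersect with XY mask (10 set) -- 26 left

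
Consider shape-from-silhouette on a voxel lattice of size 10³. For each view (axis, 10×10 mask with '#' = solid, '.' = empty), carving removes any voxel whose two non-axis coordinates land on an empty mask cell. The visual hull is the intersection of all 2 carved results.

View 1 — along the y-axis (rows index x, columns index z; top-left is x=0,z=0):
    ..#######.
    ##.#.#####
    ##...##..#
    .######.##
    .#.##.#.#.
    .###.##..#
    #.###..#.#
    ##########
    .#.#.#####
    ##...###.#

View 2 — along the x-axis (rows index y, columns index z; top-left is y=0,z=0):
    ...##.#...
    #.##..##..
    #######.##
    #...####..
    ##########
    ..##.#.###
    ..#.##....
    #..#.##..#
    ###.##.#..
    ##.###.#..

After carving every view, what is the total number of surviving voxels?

voxel count = 392

initial block: 10^3 = 1000
[1] y-view keeps 68 columns → grid now 680
[2] x-view keeps 58 columns → grid now 392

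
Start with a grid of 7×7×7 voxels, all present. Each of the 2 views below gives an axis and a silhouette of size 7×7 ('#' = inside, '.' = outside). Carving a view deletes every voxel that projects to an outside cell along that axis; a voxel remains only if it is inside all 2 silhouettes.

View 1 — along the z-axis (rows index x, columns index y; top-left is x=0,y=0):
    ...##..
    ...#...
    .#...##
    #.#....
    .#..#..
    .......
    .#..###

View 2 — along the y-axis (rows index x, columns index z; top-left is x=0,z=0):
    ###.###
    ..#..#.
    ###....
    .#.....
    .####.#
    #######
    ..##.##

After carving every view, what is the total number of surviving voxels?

remaining voxels: 51

initial block: 7^3 = 343
  1. axis=2 (XY plane), |mask|=14  ⇒  voxels=98
  2. axis=1 (XZ plane), |mask|=28  ⇒  voxels=51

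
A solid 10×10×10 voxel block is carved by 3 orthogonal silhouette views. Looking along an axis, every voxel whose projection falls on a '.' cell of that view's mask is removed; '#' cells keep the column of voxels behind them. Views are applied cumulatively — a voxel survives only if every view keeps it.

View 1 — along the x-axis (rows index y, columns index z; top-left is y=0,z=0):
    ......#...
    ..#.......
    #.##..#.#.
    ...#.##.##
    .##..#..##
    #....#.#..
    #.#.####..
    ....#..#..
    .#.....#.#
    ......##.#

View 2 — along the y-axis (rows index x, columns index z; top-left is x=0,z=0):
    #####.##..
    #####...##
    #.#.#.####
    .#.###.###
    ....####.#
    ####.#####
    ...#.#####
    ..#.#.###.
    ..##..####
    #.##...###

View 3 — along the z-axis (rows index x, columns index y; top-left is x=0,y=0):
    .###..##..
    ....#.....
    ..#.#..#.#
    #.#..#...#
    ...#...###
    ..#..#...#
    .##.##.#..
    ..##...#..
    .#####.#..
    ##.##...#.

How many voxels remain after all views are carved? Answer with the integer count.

remaining voxels: 96

initial block: 10^3 = 1000
[1] x-view keeps 34 columns → grid now 340
[2] y-view keeps 65 columns → grid now 229
[3] z-view keeps 40 columns → grid now 96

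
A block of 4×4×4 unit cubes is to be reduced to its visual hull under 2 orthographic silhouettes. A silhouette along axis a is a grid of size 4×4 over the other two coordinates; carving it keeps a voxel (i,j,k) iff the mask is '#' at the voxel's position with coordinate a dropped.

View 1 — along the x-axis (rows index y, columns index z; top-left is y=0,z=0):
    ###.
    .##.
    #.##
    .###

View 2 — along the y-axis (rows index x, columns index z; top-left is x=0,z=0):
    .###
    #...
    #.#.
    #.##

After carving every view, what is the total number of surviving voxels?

full grid |V| = 64
V1 x: intersect with YZ mask (11 set) -- 44 left
V2 y: intersect with XZ mask (9 set) -- 25 left

voxel count = 25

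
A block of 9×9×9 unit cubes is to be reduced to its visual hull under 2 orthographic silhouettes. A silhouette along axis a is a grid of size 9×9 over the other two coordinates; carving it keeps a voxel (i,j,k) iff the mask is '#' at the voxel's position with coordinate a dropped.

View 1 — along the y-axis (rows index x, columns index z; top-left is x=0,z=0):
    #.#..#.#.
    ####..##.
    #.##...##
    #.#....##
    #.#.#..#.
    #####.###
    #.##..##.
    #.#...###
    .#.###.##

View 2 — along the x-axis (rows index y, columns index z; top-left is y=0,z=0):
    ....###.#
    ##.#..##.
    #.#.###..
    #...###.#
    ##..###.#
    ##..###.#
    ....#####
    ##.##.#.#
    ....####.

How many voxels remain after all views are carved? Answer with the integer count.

full grid |V| = 729
carve view 1 (along y, XZ-mask fill 47/81): 423 voxels remain
carve view 2 (along x, YZ-mask fill 46/81): 209 voxels remain

|visual hull| = 209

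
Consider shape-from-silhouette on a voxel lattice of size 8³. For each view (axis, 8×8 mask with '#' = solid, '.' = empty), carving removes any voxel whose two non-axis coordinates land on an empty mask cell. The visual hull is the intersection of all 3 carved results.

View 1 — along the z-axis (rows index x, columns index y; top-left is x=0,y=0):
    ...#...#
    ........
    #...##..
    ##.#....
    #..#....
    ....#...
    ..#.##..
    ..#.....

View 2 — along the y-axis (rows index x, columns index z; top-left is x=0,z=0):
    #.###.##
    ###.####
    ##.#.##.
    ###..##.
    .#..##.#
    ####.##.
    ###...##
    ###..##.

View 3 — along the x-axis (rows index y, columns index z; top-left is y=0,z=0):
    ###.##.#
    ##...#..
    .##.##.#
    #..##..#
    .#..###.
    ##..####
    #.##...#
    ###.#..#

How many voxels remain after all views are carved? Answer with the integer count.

full grid |V| = 512
[1] z-view keeps 15 columns → grid now 120
[2] y-view keeps 43 columns → grid now 76
[3] x-view keeps 37 columns → grid now 47

|visual hull| = 47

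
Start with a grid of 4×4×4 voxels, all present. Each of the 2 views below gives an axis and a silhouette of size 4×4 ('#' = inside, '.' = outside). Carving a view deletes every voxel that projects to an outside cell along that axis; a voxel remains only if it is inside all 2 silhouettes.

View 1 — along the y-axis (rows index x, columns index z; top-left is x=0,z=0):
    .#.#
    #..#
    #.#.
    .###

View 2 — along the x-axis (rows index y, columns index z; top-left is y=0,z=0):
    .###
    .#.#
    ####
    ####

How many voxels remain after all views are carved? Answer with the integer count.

full grid |V| = 64
after view 1 [y-axis, 9 of 16 cells solid] → remaining = 36
after view 2 [x-axis, 13 of 16 cells solid] → remaining = 30

voxel count = 30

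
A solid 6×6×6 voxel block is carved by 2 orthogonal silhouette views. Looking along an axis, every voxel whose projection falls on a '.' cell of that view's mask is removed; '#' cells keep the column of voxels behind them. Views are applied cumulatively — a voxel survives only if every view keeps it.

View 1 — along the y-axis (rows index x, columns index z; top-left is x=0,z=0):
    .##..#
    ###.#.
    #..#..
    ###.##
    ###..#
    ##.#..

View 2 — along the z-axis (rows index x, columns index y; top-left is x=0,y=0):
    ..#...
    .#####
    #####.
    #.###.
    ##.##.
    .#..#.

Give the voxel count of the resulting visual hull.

full grid |V| = 216
step 1: project along y, AND mask (21/36) → |grid| = 126
step 2: project along z, AND mask (21/36) → |grid| = 75

75 voxels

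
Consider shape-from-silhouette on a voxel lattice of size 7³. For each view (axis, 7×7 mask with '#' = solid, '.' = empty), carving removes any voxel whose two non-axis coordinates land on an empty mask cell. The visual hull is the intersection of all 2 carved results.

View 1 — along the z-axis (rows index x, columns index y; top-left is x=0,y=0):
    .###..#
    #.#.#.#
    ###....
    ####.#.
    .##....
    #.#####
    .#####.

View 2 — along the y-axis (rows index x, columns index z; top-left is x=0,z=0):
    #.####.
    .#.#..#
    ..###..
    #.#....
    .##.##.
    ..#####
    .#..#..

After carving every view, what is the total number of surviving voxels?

remaining voxels: 99

before carving: 343 voxels (7×7×7)
  1. axis=2 (XY plane), |mask|=29  ⇒  voxels=203
  2. axis=1 (XZ plane), |mask|=24  ⇒  voxels=99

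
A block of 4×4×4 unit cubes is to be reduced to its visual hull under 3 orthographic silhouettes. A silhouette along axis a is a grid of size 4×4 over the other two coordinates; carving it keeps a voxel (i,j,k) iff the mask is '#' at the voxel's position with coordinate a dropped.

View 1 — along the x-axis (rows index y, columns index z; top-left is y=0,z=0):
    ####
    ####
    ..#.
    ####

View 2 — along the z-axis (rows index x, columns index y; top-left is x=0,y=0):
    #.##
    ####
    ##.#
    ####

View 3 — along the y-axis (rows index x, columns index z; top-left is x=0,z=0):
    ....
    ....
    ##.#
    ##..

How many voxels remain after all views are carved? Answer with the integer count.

remaining voxels: 15

full grid |V| = 64
[1] x-view keeps 13 columns → grid now 52
[2] z-view keeps 14 columns → grid now 47
[3] y-view keeps 5 columns → grid now 15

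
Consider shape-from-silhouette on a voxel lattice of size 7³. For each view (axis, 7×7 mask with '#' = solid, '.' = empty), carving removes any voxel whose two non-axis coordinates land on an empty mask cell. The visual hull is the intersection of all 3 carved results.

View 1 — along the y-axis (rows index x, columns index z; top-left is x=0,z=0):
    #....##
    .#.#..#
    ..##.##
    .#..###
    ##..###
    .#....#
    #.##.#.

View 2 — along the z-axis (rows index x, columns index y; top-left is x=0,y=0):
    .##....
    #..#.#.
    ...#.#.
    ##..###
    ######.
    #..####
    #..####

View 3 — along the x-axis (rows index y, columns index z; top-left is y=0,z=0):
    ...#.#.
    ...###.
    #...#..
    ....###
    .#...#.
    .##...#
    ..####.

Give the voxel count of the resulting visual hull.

voxel count = 43

initial block: 7^3 = 343
V1 y: intersect with XZ mask (25 set) -- 175 left
V2 z: intersect with XY mask (28 set) -- 103 left
V3 x: intersect with YZ mask (19 set) -- 43 left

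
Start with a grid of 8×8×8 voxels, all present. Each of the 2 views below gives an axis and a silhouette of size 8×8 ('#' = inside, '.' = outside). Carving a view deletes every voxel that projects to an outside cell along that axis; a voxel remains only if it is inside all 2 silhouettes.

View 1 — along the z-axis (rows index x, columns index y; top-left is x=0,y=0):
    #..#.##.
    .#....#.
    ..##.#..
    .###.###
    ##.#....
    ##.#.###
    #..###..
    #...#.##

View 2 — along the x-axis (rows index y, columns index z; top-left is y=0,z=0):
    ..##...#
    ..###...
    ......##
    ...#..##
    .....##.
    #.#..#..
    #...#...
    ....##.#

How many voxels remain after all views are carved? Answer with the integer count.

voxel count = 87

initial block: 8^3 = 512
step 1: project along z, AND mask (32/64) → |grid| = 256
step 2: project along x, AND mask (21/64) → |grid| = 87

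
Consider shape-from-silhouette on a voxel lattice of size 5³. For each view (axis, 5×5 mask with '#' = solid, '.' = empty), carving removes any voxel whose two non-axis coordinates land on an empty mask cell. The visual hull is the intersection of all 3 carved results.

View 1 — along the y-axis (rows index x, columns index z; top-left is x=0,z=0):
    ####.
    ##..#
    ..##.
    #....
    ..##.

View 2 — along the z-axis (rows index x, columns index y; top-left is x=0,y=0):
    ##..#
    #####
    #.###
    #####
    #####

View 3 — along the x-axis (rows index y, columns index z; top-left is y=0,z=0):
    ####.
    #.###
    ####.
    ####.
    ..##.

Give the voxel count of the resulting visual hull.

|visual hull| = 39

start: 5×5×5 = 125 voxels
  1. axis=1 (XZ plane), |mask|=12  ⇒  voxels=60
  2. axis=2 (XY plane), |mask|=22  ⇒  voxels=50
  3. axis=0 (YZ plane), |mask|=18  ⇒  voxels=39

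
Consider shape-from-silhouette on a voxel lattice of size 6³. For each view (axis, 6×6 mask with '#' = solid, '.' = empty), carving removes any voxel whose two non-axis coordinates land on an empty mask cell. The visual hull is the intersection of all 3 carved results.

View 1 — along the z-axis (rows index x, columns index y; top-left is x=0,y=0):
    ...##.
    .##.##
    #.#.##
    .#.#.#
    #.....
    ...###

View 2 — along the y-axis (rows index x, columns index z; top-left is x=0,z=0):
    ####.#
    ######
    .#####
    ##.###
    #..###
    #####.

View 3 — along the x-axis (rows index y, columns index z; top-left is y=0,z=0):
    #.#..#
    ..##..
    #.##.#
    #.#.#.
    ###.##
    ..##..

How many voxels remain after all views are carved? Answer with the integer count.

|visual hull| = 45

full grid |V| = 216
carve view 1 (along z, XY-mask fill 17/36): 102 voxels remain
carve view 2 (along y, XZ-mask fill 30/36): 88 voxels remain
carve view 3 (along x, YZ-mask fill 19/36): 45 voxels remain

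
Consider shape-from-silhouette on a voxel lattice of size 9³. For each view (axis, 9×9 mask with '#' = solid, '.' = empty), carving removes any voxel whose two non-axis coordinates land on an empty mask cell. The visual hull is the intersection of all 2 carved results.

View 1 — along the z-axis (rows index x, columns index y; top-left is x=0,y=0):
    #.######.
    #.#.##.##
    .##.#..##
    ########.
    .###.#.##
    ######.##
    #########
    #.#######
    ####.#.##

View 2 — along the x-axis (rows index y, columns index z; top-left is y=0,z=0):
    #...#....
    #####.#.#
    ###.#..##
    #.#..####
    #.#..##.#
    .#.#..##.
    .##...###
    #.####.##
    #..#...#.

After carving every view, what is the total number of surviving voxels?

before carving: 729 voxels (9×9×9)
V1 z: intersect with XY mask (64 set) -- 576 left
V2 x: intersect with YZ mask (45 set) -- 323 left

voxel count = 323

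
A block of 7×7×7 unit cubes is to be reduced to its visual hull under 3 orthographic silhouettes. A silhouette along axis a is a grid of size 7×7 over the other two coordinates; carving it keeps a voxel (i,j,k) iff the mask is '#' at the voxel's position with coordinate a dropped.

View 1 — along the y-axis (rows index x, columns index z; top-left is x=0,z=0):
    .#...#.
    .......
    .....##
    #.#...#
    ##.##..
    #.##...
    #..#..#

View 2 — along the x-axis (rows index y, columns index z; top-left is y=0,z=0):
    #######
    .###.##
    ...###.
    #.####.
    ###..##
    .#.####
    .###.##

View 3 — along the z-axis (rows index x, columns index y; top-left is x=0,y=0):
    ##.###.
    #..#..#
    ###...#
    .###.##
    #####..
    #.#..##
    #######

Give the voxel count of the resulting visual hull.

57 voxels

full grid |V| = 343
after view 1 [y-axis, 17 of 49 cells solid] → remaining = 119
after view 2 [x-axis, 35 of 49 cells solid] → remaining = 83
after view 3 [z-axis, 33 of 49 cells solid] → remaining = 57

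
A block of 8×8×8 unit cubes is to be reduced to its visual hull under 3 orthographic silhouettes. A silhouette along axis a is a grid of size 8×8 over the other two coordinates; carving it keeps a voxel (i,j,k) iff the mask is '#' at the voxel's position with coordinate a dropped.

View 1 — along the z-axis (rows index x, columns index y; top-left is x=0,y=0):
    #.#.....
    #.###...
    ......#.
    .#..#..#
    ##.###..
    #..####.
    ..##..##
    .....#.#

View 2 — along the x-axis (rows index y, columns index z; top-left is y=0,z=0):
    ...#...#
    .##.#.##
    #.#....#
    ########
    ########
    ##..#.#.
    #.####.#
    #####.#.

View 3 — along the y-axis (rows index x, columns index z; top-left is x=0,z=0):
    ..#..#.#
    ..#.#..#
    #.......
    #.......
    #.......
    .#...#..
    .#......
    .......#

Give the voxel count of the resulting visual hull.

full grid |V| = 512
carve view 1 (along z, XY-mask fill 26/64): 208 voxels remain
carve view 2 (along x, YZ-mask fill 42/64): 139 voxels remain
carve view 3 (along y, XZ-mask fill 13/64): 26 voxels remain

remaining voxels: 26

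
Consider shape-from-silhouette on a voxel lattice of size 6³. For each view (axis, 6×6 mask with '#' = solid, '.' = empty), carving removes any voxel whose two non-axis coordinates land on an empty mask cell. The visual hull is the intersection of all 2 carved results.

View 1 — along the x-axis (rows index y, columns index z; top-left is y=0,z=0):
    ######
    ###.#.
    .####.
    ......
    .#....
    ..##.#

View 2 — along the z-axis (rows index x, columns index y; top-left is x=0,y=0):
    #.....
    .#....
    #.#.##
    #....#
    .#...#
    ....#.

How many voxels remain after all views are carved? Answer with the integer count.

voxel count = 41

initial block: 6^3 = 216
  1. axis=0 (YZ plane), |mask|=18  ⇒  voxels=108
  2. axis=2 (XY plane), |mask|=11  ⇒  voxels=41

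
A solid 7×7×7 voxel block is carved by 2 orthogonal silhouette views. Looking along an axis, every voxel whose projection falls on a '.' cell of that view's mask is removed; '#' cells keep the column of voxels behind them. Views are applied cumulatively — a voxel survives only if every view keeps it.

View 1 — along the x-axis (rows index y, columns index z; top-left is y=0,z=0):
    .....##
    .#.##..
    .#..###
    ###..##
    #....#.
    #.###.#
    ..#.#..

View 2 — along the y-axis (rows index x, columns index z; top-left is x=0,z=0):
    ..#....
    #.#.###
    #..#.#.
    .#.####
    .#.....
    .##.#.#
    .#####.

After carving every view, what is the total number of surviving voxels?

voxel count = 80

start: 7×7×7 = 343 voxels
carve view 1 (along x, YZ-mask fill 23/49): 161 voxels remain
carve view 2 (along y, XZ-mask fill 24/49): 80 voxels remain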